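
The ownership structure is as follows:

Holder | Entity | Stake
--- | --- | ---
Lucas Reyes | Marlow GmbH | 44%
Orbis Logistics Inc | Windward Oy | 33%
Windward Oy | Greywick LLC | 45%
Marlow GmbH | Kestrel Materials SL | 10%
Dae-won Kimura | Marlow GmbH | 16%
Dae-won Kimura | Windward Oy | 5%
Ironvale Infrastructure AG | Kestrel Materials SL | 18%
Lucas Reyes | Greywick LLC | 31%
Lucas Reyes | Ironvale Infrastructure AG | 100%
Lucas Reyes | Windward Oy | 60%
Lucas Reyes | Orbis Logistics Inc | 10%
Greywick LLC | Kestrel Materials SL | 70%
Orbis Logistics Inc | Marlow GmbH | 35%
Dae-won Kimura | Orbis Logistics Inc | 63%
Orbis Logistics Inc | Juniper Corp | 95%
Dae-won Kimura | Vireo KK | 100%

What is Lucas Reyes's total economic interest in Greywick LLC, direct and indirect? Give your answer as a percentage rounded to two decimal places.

Lucas reaches Greywick along 3 paths.
Via Orbis → Windward: 10% × 33% × 45% = 1.485%.
Via Windward: 60% × 45% = 27%.
Direct stake: 31% = 31%.
Total: 1.485% + 27% + 31% = 59.485%.
Rounded: 59.49%.

59.49%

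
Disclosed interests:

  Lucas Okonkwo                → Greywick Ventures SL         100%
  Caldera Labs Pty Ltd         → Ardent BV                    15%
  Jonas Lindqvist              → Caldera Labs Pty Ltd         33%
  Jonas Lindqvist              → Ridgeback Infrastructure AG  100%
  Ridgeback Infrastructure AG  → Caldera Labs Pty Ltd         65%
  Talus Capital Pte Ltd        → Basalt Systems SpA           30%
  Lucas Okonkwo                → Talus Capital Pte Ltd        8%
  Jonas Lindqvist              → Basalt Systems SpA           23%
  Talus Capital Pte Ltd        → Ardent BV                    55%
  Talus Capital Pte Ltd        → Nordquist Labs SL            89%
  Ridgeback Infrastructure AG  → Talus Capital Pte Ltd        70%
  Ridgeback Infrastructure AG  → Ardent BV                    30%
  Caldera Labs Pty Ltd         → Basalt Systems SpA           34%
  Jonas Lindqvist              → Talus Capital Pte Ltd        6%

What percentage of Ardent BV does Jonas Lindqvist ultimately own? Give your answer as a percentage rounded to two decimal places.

Jonas reaches Ardent along 5 paths.
Via Ridgeback: 100% × 30% = 30%.
Via Talus: 6% × 55% = 3.3%.
Via Ridgeback → Talus: 100% × 70% × 55% = 38.5%.
Via Caldera: 33% × 15% = 4.95%.
Via Ridgeback → Caldera: 100% × 65% × 15% = 9.75%.
Total: 30% + 3.3% + 38.5% + 4.95% + 9.75% = 86.5%.
Rounded: 86.50%.

86.50%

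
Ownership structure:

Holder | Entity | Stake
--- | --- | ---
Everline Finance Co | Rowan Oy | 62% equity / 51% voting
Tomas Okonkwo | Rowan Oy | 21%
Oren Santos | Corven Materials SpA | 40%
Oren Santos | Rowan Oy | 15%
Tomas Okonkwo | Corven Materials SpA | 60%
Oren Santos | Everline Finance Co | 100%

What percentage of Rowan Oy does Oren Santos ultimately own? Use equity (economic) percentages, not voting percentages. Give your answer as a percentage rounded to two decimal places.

77.00%

Oren reaches Rowan along 2 paths.
Via Everline: 100% × 62% = 62%.
Direct stake: 15% = 15%.
Total: 62% + 15% = 77%.
Rounded: 77.00%.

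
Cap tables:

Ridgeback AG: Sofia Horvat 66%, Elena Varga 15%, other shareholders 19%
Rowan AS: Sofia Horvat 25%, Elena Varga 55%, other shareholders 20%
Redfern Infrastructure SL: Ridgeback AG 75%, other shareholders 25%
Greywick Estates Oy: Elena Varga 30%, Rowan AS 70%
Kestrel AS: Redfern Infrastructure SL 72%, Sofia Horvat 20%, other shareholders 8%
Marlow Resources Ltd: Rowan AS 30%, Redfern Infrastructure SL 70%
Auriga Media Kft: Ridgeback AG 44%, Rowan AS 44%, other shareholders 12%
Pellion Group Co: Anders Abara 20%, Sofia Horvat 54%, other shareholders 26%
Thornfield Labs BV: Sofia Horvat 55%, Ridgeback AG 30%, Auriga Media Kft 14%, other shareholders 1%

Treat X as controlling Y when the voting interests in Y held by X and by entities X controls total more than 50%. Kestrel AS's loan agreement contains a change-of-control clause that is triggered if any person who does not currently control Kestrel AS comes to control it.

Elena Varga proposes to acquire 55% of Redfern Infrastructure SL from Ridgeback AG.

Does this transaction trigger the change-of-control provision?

Yes

The purchase adds only to Elena's holdings (Ridgeback's stake shrinks), so Elena is the only person who could newly come to control Kestrel.
Elena holds 55% of Rowan, so Elena controls Rowan.
Elena and Rowan together hold 30% + 70% = 100% of Greywick, so Elena controls Greywick.
Neither Elena nor any entity Elena controls holds any voting interest in Kestrel.
So before the transaction, Elena does not control Kestrel.
After the purchase, Elena holds 55% of Redfern directly, and Ridgeback's stake falls to 20%.
Elena holds 55% of Redfern, so Elena controls Redfern.
Redfern holds 72% of Kestrel, so Elena controls Kestrel.
Elena did not control Kestrel before and does after, so the clause is triggered.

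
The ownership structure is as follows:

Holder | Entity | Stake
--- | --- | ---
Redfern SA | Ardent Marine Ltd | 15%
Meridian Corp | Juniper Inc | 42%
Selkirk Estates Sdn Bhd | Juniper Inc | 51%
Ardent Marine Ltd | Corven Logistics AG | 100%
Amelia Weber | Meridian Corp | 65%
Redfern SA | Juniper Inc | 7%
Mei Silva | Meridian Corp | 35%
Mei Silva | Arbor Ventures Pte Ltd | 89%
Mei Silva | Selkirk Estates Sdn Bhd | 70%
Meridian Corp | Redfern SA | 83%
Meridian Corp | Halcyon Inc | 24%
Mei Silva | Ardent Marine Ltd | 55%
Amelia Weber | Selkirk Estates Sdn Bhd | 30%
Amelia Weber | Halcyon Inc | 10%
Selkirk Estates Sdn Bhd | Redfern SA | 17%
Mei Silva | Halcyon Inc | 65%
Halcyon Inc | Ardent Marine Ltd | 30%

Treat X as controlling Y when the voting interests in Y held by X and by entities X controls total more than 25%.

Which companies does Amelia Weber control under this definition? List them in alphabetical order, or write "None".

Ardent Marine Ltd, Corven Logistics AG, Halcyon Inc, Juniper Inc, Meridian Corp, Redfern SA, Selkirk Estates Sdn Bhd

Amelia holds 30% of Selkirk, so Amelia controls Selkirk.
Amelia holds 65% of Meridian, so Amelia controls Meridian.
Selkirk and Meridian together hold 17% + 83% = 100% of Redfern, so Amelia controls Redfern.
Meridian and Amelia together hold 24% + 10% = 34% of Halcyon, so Amelia controls Halcyon.
Meridian and Selkirk and Redfern together hold 42% + 51% + 7% = 100% of Juniper, so Amelia controls Juniper.
Redfern and Halcyon together hold 15% + 30% = 45% of Ardent, so Amelia controls Ardent.
Ardent holds 100% of Corven, so Amelia controls Corven.
No other company's threshold is met.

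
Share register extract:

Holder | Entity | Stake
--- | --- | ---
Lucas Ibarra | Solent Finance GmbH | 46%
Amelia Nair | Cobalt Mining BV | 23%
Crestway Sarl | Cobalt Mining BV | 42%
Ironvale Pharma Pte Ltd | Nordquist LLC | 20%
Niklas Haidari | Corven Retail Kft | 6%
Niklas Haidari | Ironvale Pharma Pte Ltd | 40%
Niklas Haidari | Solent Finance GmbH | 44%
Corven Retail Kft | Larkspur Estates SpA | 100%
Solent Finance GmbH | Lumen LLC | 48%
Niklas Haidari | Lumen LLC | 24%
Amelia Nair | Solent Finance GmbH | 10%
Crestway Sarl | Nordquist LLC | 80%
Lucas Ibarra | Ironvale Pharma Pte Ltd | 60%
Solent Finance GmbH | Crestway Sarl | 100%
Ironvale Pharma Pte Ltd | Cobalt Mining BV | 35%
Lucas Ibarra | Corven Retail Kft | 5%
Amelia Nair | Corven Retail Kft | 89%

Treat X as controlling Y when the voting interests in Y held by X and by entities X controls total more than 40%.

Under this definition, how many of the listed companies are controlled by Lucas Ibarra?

Lucas holds 46% of Solent, so Lucas controls Solent.
Solent holds 100% of Crestway, so Lucas controls Crestway.
Lucas holds 60% of Ironvale, so Lucas controls Ironvale.
Solent holds 48% of Lumen, so Lucas controls Lumen.
Ironvale and Crestway together hold 20% + 80% = 100% of Nordquist, so Lucas controls Nordquist.
Ironvale and Crestway together hold 35% + 42% = 77% of Cobalt, so Lucas controls Cobalt.
No other company's threshold is met.
Lucas controls 6 companies.

6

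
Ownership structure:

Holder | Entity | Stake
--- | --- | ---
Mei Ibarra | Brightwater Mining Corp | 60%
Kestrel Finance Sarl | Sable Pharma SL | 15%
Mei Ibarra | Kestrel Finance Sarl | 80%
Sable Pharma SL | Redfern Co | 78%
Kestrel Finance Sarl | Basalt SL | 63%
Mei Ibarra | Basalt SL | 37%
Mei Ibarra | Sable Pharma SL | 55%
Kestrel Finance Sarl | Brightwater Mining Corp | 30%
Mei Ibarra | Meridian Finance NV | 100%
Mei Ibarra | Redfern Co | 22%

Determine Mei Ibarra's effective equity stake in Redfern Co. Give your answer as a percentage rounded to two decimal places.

Mei reaches Redfern along 3 paths.
Via Sable: 55% × 78% = 42.9%.
Via Kestrel → Sable: 80% × 15% × 78% = 9.36%.
Direct stake: 22% = 22%.
Total: 42.9% + 9.36% + 22% = 74.26%.

74.26%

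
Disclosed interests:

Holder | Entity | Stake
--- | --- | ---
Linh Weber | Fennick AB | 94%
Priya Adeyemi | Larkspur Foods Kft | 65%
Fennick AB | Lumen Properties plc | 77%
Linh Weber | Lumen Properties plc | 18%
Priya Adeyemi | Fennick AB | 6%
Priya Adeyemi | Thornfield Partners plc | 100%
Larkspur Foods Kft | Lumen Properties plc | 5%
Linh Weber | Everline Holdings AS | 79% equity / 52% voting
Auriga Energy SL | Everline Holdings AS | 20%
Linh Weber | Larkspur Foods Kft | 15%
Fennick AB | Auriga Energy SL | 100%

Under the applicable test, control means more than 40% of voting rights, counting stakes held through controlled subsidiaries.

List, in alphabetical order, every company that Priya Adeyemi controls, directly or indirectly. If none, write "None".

Priya holds 65% of Larkspur, so Priya controls Larkspur.
Priya holds 100% of Thornfield, so Priya controls Thornfield.
No other company's threshold is met.

Larkspur Foods Kft, Thornfield Partners plc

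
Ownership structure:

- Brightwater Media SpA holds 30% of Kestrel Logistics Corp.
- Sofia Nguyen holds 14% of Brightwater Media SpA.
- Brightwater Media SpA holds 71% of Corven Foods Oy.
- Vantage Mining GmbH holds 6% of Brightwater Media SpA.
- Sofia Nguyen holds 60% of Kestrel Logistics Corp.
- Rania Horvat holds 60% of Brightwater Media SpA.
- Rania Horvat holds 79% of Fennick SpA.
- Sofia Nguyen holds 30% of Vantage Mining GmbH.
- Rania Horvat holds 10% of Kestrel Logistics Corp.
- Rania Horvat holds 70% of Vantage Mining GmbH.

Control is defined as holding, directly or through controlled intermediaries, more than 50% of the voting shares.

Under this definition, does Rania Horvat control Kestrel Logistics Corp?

No

Rania holds 70% of Vantage, so Rania controls Vantage.
Rania and Vantage together hold 60% + 6% = 66% of Brightwater, so Rania controls Brightwater.
Rania holds 79% of Fennick, so Rania controls Fennick.
Brightwater holds 71% of Corven, so Rania controls Corven.
In Kestrel, Rania's side holds only 30% + 10% = 40%, not > 50%.
So Rania does not control Kestrel.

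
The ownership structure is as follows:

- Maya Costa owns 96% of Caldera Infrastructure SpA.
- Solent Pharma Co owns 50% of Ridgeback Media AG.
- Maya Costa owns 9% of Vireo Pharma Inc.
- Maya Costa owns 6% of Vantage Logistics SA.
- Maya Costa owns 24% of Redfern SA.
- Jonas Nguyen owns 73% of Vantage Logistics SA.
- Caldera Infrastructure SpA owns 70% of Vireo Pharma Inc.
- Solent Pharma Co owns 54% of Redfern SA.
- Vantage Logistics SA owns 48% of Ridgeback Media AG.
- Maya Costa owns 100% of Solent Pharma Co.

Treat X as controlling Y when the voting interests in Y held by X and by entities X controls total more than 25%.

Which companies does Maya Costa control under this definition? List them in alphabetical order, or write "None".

Maya holds 96% of Caldera, so Maya controls Caldera.
Maya holds 100% of Solent, so Maya controls Solent.
Solent holds 50% of Ridgeback, so Maya controls Ridgeback.
Caldera and Maya together hold 70% + 9% = 79% of Vireo, so Maya controls Vireo.
Maya and Solent together hold 24% + 54% = 78% of Redfern, so Maya controls Redfern.
No other company's threshold is met.

Caldera Infrastructure SpA, Redfern SA, Ridgeback Media AG, Solent Pharma Co, Vireo Pharma Inc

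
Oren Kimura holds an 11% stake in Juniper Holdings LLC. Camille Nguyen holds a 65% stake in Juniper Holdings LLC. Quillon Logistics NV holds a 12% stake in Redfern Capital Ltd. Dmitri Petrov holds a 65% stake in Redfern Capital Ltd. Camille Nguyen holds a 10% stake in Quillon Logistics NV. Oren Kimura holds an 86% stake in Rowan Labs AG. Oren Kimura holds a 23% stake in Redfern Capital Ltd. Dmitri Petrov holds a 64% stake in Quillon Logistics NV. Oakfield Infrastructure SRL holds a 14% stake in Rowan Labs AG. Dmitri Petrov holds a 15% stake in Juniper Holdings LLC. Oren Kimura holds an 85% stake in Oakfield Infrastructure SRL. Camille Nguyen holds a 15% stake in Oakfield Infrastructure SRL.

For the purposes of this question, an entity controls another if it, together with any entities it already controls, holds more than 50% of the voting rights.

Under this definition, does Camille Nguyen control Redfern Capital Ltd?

Camille holds 65% of Juniper, so Camille controls Juniper.
Neither Camille nor any entity Camille controls holds any voting interest in Redfern.
So Camille does not control Redfern.

No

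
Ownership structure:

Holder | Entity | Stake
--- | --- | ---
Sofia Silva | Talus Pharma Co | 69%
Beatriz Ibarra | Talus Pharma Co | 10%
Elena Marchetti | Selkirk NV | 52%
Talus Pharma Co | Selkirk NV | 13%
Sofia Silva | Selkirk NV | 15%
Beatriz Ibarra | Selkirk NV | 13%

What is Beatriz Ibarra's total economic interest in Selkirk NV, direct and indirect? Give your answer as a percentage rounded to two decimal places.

Beatriz reaches Selkirk along 2 paths.
Direct stake: 13% = 13%.
Via Talus: 10% × 13% = 1.3%.
Total: 13% + 1.3% = 14.3%.
Rounded: 14.30%.

14.30%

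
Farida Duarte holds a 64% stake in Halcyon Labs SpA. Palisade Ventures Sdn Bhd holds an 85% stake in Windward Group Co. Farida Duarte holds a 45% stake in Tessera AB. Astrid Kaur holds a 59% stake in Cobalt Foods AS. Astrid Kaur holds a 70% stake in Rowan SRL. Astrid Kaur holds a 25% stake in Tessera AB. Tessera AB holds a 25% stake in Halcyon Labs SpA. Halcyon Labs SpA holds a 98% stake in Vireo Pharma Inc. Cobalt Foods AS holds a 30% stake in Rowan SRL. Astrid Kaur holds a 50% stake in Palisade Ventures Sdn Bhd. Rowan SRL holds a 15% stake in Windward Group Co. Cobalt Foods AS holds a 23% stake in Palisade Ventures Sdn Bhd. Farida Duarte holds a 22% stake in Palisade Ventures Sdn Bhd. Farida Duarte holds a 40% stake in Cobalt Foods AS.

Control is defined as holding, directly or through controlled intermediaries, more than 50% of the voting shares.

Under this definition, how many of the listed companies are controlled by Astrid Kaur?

Astrid holds 59% of Cobalt, so Astrid controls Cobalt.
Cobalt and Astrid together hold 30% + 70% = 100% of Rowan, so Astrid controls Rowan.
Cobalt and Astrid together hold 23% + 50% = 73% of Palisade, so Astrid controls Palisade.
Palisade and Rowan together hold 85% + 15% = 100% of Windward, so Astrid controls Windward.
No other company's threshold is met.
Astrid controls 4 companies.

4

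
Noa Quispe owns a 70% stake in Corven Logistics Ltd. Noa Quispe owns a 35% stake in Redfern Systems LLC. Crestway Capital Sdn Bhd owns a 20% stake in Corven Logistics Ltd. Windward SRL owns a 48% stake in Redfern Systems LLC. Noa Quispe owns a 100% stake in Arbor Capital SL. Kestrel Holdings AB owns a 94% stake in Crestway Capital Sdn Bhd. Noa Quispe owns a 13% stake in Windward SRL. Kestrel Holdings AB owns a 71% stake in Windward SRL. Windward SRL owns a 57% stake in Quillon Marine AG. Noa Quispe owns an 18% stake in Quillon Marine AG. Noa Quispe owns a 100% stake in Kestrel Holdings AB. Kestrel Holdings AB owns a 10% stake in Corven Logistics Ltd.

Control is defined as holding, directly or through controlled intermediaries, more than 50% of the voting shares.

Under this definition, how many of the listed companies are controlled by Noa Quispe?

7

Noa holds 100% of Kestrel, so Noa controls Kestrel.
Kestrel and Noa together hold 71% + 13% = 84% of Windward, so Noa controls Windward.
Kestrel holds 94% of Crestway, so Noa controls Crestway.
Windward and Noa together hold 48% + 35% = 83% of Redfern, so Noa controls Redfern.
Noa and Windward together hold 18% + 57% = 75% of Quillon, so Noa controls Quillon.
Noa holds 100% of Arbor, so Noa controls Arbor.
Crestway and Kestrel and Noa together hold 20% + 10% + 70% = 100% of Corven, so Noa controls Corven.
Noa controls 7 companies.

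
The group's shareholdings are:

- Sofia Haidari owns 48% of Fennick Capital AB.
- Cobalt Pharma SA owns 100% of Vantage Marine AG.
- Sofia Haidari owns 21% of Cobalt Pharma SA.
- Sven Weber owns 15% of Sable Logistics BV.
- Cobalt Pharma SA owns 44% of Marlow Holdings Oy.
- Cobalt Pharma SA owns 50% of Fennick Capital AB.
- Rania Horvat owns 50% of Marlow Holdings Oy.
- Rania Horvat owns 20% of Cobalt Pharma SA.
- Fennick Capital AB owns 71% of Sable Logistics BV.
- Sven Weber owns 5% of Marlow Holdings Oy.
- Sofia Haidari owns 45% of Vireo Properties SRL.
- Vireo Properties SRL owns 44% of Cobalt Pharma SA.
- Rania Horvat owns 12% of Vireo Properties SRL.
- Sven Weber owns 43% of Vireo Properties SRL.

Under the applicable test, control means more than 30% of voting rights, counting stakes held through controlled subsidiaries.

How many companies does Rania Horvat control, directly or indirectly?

Rania holds 50% of Marlow, so Rania controls Marlow.
No other company's threshold is met.
Rania controls 1 company.

1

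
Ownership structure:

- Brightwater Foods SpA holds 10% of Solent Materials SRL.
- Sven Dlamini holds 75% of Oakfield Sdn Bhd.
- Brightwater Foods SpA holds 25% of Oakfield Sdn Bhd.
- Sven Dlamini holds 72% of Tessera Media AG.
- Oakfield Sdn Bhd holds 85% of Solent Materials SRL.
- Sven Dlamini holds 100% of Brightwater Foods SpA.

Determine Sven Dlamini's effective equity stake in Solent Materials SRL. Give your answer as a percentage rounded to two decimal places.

Sven reaches Solent along 3 paths.
Via Oakfield: 75% × 85% = 63.75%.
Via Brightwater → Oakfield: 100% × 25% × 85% = 21.25%.
Via Brightwater: 100% × 10% = 10%.
Total: 63.75% + 21.25% + 10% = 95%.
Rounded: 95.00%.

95.00%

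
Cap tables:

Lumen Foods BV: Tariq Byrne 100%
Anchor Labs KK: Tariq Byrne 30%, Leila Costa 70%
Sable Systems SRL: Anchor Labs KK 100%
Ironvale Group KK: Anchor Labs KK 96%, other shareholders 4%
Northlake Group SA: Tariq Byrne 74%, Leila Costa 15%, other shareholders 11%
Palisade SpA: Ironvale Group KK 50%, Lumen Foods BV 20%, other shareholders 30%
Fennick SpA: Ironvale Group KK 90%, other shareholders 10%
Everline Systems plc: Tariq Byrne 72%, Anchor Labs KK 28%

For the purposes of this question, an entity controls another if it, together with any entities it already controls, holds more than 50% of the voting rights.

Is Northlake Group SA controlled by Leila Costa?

Leila holds 70% of Anchor, so Leila controls Anchor.
Anchor holds 100% of Sable, so Leila controls Sable.
Anchor holds 96% of Ironvale, so Leila controls Ironvale.
Ironvale holds 90% of Fennick, so Leila controls Fennick.
In Northlake, Leila's side holds only 15%, not > 50%.
So Leila does not control Northlake.

No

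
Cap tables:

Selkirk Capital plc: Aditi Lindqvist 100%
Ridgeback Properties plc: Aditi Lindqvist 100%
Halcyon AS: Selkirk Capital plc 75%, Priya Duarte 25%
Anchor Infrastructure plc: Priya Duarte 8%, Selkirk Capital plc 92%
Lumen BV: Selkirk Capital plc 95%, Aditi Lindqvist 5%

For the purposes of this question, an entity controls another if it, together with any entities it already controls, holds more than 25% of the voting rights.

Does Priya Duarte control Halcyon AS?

No

Priya's largest direct stake is 25% in Halcyon, which does not meet the threshold, so Priya controls no company.
In Halcyon, Priya's side holds only 25%, not > 25%.
So Priya does not control Halcyon.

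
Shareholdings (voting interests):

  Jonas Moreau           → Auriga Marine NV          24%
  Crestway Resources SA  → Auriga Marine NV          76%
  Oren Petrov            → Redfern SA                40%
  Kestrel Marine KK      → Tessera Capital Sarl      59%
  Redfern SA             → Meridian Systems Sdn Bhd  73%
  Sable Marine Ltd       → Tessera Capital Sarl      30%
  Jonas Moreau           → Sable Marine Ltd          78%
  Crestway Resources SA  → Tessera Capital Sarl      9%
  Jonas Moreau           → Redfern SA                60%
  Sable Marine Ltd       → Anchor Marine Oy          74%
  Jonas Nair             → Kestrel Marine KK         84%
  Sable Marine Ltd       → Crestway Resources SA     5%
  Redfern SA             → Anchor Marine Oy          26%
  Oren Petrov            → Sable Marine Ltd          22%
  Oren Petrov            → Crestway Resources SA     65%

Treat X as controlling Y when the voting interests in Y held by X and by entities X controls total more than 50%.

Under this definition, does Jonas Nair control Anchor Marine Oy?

No

Jonas Nair holds 84% of Kestrel, so Jonas Nair controls Kestrel.
Kestrel holds 59% of Tessera, so Jonas Nair controls Tessera.
Neither Jonas Nair nor any entity Jonas Nair controls holds any voting interest in Anchor.
So Jonas Nair does not control Anchor.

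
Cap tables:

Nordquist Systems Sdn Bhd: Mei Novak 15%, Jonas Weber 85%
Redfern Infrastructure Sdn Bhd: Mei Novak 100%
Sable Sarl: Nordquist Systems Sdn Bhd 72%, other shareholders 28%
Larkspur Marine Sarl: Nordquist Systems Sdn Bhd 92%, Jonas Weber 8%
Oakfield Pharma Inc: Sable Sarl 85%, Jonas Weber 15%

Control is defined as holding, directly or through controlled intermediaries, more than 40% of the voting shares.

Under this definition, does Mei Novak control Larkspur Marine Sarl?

Mei holds 100% of Redfern, so Mei controls Redfern.
Neither Mei nor any entity Mei controls holds any voting interest in Larkspur.
So Mei does not control Larkspur.

No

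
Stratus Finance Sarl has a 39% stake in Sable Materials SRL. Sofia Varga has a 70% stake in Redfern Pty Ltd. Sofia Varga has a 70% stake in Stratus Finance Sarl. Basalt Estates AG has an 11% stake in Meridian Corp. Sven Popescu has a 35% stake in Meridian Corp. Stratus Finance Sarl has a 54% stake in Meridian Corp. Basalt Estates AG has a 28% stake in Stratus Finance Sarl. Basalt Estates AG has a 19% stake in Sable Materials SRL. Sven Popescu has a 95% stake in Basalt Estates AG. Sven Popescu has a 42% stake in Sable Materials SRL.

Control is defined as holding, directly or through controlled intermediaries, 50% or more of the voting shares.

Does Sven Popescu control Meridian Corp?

No

Sven holds 95% of Basalt, so Sven controls Basalt.
Basalt and Sven together hold 19% + 42% = 61% of Sable, so Sven controls Sable.
In Meridian, Sven's side holds only 35% + 11% = 46%, not ≥ 50%.
So Sven does not control Meridian.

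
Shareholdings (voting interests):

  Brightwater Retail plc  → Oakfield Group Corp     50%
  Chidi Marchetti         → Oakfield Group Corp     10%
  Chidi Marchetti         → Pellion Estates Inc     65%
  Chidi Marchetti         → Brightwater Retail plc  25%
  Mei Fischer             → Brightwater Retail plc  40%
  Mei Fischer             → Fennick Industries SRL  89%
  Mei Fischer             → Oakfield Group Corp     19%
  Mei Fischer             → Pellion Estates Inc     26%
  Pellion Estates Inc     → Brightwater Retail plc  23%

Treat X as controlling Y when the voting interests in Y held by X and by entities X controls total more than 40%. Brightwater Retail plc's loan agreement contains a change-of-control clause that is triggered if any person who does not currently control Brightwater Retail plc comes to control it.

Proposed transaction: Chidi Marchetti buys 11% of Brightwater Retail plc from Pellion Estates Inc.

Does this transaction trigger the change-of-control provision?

No

The purchase adds only to Chidi's holdings (Pellion's stake shrinks), so Chidi is the only person who could newly come to control Brightwater.
Chidi holds 65% of Pellion, so Chidi controls Pellion.
Pellion and Chidi together hold 23% + 25% = 48% of Brightwater, so Chidi controls Brightwater.
So Chidi already controls Brightwater before the transaction.
After the purchase, Chidi's direct stake in Brightwater rises to 25% + 11% = 36%, and Pellion's stake falls to 12%.
Chidi controlled Brightwater already, so this is not a new person acquiring control; every other person's position is unchanged or reduced.
No new person acquires control, so the clause is not triggered.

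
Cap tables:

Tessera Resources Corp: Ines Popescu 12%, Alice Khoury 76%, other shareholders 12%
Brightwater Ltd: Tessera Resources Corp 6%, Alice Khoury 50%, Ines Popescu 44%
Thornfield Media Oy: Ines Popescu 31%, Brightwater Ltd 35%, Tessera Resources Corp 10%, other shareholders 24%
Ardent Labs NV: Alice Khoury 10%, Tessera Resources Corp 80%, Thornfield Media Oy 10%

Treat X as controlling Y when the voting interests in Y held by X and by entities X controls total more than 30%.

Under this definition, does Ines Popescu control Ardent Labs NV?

No

Ines holds 44% of Brightwater, so Ines controls Brightwater.
Ines and Brightwater together hold 31% + 35% = 66% of Thornfield, so Ines controls Thornfield.
In Ardent, Ines's side holds only 10%, not > 30%.
So Ines does not control Ardent.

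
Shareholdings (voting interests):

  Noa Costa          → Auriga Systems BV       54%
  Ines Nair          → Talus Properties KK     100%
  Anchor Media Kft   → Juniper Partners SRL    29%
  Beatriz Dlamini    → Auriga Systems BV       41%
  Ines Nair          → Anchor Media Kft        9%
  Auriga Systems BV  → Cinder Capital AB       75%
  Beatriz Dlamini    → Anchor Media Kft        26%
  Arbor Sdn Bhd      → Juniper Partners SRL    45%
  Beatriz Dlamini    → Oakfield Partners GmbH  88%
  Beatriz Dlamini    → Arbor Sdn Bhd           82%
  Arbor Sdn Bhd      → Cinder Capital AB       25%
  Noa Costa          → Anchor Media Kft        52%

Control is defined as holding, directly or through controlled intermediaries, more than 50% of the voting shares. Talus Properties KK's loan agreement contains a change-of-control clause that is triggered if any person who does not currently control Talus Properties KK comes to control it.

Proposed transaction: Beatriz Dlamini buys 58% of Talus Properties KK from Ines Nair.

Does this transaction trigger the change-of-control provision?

Yes

The purchase adds only to Beatriz's holdings (Ines's stake shrinks), so Beatriz is the only person who could newly come to control Talus.
Beatriz holds 88% of Oakfield, so Beatriz controls Oakfield.
Beatriz holds 82% of Arbor, so Beatriz controls Arbor.
Neither Beatriz nor any entity Beatriz controls holds any voting interest in Talus.
So before the transaction, Beatriz does not control Talus.
After the purchase, Beatriz holds 58% of Talus directly, and Ines's stake falls to 42%.
Beatriz holds 58% of Talus, so Beatriz controls Talus.
Beatriz did not control Talus before and does after, so the clause is triggered.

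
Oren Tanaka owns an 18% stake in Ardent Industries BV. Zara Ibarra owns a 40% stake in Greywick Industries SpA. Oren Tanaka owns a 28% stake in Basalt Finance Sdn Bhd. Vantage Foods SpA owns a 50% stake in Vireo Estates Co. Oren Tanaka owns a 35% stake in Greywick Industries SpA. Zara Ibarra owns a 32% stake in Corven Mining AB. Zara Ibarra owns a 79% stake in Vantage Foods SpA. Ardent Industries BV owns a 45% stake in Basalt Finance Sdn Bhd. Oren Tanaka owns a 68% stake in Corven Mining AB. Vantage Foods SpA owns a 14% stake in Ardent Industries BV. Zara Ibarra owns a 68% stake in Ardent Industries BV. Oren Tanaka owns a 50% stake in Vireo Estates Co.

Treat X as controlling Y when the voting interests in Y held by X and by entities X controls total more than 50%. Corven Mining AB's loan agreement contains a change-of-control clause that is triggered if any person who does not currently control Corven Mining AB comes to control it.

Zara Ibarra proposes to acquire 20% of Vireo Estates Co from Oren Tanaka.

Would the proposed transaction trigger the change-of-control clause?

The purchase adds only to Zara's holdings (Oren's stake shrinks), so Zara is the only person who could newly come to control Corven.
Zara holds 79% of Vantage, so Zara controls Vantage.
Vantage and Zara together hold 14% + 68% = 82% of Ardent, so Zara controls Ardent.
In Corven, Zara's side holds only 32%, not > 50%.
So before the transaction, Zara does not control Corven.
After the purchase, Zara holds 20% of Vireo directly, and Oren's stake falls to 30%.
Vantage and Zara together hold 50% + 20% = 70% of Vireo, so Zara controls Vireo.
After the transaction, Zara's side holds 32% of Corven, not > 50%, so Zara still does not control Corven.
No new person acquires control, so the clause is not triggered.

No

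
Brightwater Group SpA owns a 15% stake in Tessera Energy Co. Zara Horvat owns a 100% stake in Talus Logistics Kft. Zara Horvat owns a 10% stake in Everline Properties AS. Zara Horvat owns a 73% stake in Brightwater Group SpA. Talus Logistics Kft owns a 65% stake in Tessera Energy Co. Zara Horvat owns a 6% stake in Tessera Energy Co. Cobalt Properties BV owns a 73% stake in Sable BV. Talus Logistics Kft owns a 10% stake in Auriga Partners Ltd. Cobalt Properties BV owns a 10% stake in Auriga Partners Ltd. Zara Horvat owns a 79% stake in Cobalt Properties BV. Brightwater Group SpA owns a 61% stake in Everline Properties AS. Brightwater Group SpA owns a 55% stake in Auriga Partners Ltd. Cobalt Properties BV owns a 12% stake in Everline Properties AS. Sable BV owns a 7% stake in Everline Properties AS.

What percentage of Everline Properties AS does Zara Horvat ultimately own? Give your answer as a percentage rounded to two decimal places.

68.05%

Zara reaches Everline along 4 paths.
Direct stake: 10% = 10%.
Via Brightwater: 73% × 61% = 44.53%.
Via Cobalt → Sable: 79% × 73% × 7% = 4.0369%.
Via Cobalt: 79% × 12% = 9.48%.
Total: 10% + 44.53% + 4.0369% + 9.48% = 68.0469%.
Rounded: 68.05%.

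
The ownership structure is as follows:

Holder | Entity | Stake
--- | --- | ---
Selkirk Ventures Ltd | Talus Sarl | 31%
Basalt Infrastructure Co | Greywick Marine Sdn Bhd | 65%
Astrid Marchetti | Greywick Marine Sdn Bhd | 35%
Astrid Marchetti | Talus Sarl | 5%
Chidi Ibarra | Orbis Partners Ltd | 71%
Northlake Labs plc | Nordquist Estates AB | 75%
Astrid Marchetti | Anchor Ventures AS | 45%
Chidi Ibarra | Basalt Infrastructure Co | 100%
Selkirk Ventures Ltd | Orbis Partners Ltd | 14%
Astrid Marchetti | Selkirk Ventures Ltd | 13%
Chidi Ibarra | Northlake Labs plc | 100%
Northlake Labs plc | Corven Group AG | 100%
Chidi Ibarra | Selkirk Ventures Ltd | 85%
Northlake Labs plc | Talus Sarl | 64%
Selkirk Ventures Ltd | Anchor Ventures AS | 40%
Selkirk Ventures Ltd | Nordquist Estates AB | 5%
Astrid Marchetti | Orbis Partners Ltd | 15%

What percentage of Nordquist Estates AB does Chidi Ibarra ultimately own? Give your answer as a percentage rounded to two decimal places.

Chidi reaches Nordquist along 2 paths.
Via Northlake: 100% × 75% = 75%.
Via Selkirk: 85% × 5% = 4.25%.
Total: 75% + 4.25% = 79.25%.

79.25%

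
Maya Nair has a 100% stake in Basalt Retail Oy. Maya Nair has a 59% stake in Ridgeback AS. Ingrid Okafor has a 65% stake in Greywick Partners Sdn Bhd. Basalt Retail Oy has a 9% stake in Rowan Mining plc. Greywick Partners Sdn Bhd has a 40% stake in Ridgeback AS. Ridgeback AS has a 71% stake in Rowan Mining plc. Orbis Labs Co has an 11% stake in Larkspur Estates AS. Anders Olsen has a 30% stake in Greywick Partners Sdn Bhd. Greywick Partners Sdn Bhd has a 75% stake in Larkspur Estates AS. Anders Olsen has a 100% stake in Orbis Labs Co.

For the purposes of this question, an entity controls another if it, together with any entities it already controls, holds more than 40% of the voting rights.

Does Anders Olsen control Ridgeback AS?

No

Anders holds 100% of Orbis, so Anders controls Orbis.
Neither Anders nor any entity Anders controls holds any voting interest in Ridgeback.
So Anders does not control Ridgeback.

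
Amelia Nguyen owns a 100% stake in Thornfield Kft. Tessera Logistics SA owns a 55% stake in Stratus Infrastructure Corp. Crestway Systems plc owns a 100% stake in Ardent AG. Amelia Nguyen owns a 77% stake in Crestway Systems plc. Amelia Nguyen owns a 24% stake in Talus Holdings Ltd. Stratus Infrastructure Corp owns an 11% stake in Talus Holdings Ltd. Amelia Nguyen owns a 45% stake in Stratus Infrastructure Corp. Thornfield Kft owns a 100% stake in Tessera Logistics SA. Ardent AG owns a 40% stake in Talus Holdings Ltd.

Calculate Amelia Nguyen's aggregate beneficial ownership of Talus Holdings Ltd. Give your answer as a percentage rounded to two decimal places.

Amelia reaches Talus along 4 paths.
Via Crestway → Ardent: 77% × 100% × 40% = 30.8%.
Direct stake: 24% = 24%.
Via Thornfield → Tessera → Stratus: 100% × 100% × 55% × 11% = 6.05%.
Via Stratus: 45% × 11% = 4.95%.
Total: 30.8% + 24% + 6.05% + 4.95% = 65.8%.
Rounded: 65.80%.

65.80%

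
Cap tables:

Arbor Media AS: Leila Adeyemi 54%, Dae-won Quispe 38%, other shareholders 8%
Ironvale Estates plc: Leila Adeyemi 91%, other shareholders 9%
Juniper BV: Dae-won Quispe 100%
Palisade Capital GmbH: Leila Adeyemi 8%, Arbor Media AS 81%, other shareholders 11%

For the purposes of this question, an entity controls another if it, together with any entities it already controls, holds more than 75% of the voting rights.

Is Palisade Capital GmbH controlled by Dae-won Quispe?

No

Dae-won holds 100% of Juniper, so Dae-won controls Juniper.
Neither Dae-won nor any entity Dae-won controls holds any voting interest in Palisade.
So Dae-won does not control Palisade.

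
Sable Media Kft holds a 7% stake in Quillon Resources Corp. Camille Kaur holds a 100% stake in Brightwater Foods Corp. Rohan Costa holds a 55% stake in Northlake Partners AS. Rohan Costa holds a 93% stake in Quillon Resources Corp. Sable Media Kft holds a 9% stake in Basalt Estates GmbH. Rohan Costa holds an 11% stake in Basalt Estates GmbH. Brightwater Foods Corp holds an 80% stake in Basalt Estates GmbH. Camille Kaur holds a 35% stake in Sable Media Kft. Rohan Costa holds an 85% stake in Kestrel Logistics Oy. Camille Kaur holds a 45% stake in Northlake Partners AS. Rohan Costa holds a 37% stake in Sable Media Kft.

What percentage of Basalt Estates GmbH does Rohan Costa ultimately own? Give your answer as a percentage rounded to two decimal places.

14.33%

Rohan reaches Basalt along 2 paths.
Via Sable: 37% × 9% = 3.33%.
Direct stake: 11% = 11%.
Total: 3.33% + 11% = 14.33%.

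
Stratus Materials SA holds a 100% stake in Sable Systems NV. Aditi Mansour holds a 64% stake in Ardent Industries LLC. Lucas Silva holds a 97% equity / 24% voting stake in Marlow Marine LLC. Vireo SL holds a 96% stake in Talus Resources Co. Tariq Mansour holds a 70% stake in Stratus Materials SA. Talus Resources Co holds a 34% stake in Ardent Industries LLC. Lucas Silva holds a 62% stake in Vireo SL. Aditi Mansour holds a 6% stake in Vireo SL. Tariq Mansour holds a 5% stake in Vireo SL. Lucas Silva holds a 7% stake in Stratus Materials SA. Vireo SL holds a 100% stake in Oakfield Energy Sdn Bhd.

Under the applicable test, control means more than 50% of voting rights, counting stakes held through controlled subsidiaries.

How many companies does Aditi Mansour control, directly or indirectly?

1

Aditi holds 64% of Ardent, so Aditi controls Ardent.
No other company's threshold is met.
Aditi controls 1 company.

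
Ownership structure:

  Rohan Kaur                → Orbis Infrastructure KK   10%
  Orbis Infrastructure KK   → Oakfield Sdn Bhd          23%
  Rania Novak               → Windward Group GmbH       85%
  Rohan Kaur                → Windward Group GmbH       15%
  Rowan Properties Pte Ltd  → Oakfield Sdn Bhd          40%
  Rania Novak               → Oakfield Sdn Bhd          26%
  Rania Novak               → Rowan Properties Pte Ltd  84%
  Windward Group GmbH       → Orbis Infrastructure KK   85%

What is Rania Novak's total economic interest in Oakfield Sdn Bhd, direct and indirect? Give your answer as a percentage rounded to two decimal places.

Rania reaches Oakfield along 3 paths.
Via Rowan: 84% × 40% = 33.6%.
Via Windward → Orbis: 85% × 85% × 23% = 16.6175%.
Direct stake: 26% = 26%.
Total: 33.6% + 16.6175% + 26% = 76.2175%.
Rounded: 76.22%.

76.22%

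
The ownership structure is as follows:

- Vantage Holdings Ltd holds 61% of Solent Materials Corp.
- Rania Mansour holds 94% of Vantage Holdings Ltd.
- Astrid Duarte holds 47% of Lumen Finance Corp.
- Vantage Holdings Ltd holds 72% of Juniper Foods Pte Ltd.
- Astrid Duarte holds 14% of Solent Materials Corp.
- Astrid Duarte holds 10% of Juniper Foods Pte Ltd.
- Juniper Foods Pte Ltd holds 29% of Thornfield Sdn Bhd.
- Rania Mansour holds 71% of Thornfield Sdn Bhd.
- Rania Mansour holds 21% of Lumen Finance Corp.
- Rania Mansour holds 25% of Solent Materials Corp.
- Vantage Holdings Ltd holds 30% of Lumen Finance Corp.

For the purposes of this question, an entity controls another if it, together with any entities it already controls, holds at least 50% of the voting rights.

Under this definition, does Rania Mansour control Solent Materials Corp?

Rania holds 94% of Vantage, so Rania controls Vantage.
Rania and Vantage together hold 25% + 61% = 86% of Solent, so Rania controls Solent.

Yes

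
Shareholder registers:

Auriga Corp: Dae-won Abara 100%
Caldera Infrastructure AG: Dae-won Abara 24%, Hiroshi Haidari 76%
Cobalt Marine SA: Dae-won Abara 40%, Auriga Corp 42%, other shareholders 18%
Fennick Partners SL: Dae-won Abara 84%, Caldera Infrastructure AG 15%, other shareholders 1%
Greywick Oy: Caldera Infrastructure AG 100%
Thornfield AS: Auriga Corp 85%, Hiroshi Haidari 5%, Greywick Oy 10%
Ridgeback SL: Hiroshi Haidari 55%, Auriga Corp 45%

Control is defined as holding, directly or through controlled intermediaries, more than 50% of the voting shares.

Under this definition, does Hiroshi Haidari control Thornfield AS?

No

Hiroshi holds 76% of Caldera, so Hiroshi controls Caldera.
Caldera holds 100% of Greywick, so Hiroshi controls Greywick.
Hiroshi holds 55% of Ridgeback, so Hiroshi controls Ridgeback.
In Thornfield, Hiroshi's side holds only 5% + 10% = 15%, not > 50%.
So Hiroshi does not control Thornfield.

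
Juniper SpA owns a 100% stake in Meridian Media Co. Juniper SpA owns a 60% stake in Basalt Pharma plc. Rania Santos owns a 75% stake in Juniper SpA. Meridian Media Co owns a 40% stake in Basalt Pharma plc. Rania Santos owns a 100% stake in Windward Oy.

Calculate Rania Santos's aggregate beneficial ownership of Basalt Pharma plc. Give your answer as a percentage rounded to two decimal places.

75.00%

Rania reaches Basalt along 2 paths.
Via Juniper → Meridian: 75% × 100% × 40% = 30%.
Via Juniper: 75% × 60% = 45%.
Total: 30% + 45% = 75%.
Rounded: 75.00%.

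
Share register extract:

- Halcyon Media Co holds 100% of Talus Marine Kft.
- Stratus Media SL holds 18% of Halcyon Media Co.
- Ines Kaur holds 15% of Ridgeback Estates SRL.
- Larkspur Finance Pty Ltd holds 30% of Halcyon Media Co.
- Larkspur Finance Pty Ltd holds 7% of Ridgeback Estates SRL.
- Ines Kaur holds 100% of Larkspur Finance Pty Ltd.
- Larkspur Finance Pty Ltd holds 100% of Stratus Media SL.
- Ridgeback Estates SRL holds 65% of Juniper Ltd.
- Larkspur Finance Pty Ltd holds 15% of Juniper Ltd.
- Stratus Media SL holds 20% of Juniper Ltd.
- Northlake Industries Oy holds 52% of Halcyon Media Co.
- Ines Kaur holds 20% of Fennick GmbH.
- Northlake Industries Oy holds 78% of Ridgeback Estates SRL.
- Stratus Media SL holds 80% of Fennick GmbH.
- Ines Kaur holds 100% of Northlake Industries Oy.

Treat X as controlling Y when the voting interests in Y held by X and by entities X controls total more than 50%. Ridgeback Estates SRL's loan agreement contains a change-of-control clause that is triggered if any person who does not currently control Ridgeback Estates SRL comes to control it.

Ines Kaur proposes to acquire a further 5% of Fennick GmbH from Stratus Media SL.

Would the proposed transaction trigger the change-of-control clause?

No

The purchase adds only to Ines's holdings (Stratus's stake shrinks), so Ines is the only person who could newly come to control Ridgeback.
Ines holds 100% of Northlake, so Ines controls Northlake.
Ines holds 100% of Larkspur, so Ines controls Larkspur.
Larkspur and Ines and Northlake together hold 7% + 15% + 78% = 100% of Ridgeback, so Ines controls Ridgeback.
So Ines already controls Ridgeback before the transaction.
After the purchase, Ines's direct stake in Fennick rises to 20% + 5% = 25%, and Stratus's stake falls to 75%.
Ines controlled Ridgeback already, so this is not a new person acquiring control; every other person's position is unchanged or reduced.
No new person acquires control, so the clause is not triggered.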